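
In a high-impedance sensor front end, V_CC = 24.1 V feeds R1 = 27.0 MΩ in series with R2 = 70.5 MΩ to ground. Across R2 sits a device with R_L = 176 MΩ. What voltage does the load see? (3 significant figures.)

V_out ≈ 15.7 V

First combine the lower leg with the load: R2 ‖ R_L = 50.34 MΩ.
Then V_out = V_CC · R2'/(R1 + R2') = 24.1 × 50.34/77.34 = 15.69 V.
(Unloaded it would be 17.4 V; the load pulls it down.)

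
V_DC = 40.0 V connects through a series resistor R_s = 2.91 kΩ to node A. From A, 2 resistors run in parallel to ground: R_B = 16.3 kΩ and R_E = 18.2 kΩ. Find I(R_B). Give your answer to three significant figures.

I ≈ 1.83 mA

Combine the parallel branches: R_p = (1/16.3 + 1/18.2)⁻¹ = 8.599 kΩ.
V_A by voltage divider: V_A = 40.0 × 8.599/(2.91 + 8.599) = 29.89 V.
I(R_B) = V_A / R_B = 29.89/16.3 = 1.833 mA.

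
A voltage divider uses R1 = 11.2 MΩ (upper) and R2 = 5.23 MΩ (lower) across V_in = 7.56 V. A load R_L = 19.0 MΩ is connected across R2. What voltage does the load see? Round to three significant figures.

V_out ≈ 2.03 V

First combine the lower leg with the load: R2 ‖ R_L = 4.101 MΩ.
Voltage divider with the loaded lower leg: V_out = 7.56 × 4.101/(11.2 + 4.101) = 7.56 × 0.2680 = 2.026 V.
(Unloaded it would be 2.41 V; the load pulls it down.)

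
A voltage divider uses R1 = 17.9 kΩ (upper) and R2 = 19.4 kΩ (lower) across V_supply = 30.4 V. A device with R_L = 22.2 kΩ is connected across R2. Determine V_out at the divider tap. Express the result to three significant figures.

The load sits in parallel with R2, giving an effective lower resistance R2' = R2·R_L/(R2+R_L) = 10.35 kΩ.
Then V_out = V_supply · R2'/(R1 + R2') = 30.4 × 10.35/28.25 = 11.14 V.
(Unloaded it would be 15.8 V; the load pulls it down.)

V_out ≈ 11.1 V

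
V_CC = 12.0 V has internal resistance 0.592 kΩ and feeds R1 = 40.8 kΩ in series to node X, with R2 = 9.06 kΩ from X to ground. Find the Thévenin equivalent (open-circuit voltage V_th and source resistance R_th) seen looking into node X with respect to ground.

V_th ≈ 2.15 V, R_th ≈ 7.43 kΩ

R1' = 0.592 + 40.8 = 41.39 kΩ (source resistance + R1).
V_th is the unloaded tap voltage: V_CC · R2/(R1'+R2) = 12.0 × 0.1796 = 2.155 V.
Zeroing V_CC shorts the top of R1' to ground, so R_th = R1' ‖ R2 = 7.433 kΩ.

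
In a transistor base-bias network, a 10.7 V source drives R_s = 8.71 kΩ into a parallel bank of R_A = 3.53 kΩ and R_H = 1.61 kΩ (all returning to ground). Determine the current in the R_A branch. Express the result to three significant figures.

Combine the parallel branches: R_p = (1/3.53 + 1/1.61)⁻¹ = 1.106 kΩ.
Node voltage V_A = V_DC · R_p/(R_s + R_p) = 10.7 × 0.1126 = 1.205 V.
I(R_A) = V_A / R_A = 1.205/3.53 = 0.3414 mA.

I ≈ 0.341 mA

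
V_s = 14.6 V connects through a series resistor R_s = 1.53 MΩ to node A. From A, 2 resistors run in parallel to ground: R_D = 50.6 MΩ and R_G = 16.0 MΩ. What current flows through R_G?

Parallel bank: R_p = 1/(1/50.6 + 1/16.0) = 12.16 MΩ.
V_A by voltage divider: V_A = 14.6 × 12.16/(1.53 + 12.16) = 12.97 V.
I(R_G) = V_A / R_G = 12.97/16.0 = 0.8105 µA.
(Check via current divider: I_total = 1.067 µA; share G_k/ΣG = 0.7598 → same result.)

I ≈ 0.810 µA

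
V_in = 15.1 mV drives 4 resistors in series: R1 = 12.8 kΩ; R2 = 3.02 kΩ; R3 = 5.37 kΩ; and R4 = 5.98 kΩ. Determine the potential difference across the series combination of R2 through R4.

Total series resistance ΣR = 12.8 + 3.02 + 5.37 + 5.98 = 27.17 kΩ.
R_{R2..R4} = 3.02 + 5.37 + 5.98 = 14.37 kΩ.
V = V_in · R/ΣR = 15.1 × 0.5289 = 7.986 mV.

V ≈ 7.99 mV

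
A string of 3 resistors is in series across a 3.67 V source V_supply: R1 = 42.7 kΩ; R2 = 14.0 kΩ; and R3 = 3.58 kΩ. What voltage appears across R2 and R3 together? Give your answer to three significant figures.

ΣR = 42.7 + 14.0 + 3.58 = 60.28 kΩ.
R_{R2..R3} = 14.0 + 3.58 = 17.58 kΩ.
By the voltage-divider rule, V = 3.67 × 17.58/60.28 = 1.070 V.

V ≈ 1.07 V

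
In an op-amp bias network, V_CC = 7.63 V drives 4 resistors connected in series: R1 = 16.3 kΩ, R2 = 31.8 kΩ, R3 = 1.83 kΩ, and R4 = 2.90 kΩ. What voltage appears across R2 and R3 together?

ΣR = 16.3 + 31.8 + 1.83 + 2.90 = 52.83 kΩ.
R_{R2..R3} = 31.8 + 1.83 = 33.63 kΩ.
V = V_CC · R/ΣR = 7.63 × 0.6366 = 4.857 V.

V ≈ 4.86 V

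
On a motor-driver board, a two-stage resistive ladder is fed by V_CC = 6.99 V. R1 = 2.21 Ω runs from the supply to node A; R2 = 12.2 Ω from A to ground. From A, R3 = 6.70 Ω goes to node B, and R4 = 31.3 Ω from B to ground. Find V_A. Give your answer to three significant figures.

Node A sees R2 in parallel with the series input of stage 2, R3 + R4 = 38.00 Ω.
R2 ‖ (R3+R4) = 9.235 Ω.
So V_A = 6.99 × 0.8069 = 5.640 V.

V_A ≈ 5.64 V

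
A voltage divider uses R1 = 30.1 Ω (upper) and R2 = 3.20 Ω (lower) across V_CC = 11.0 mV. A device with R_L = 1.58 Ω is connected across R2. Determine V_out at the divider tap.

V_out ≈ 0.373 mV

The load sits in parallel with R2, giving an effective lower resistance R2' = R2·R_L/(R2+R_L) = 1.058 Ω.
Voltage divider with the loaded lower leg: V_out = 11.0 × 1.058/(30.1 + 1.058) = 11.0 × 0.03395 = 0.3734 mV.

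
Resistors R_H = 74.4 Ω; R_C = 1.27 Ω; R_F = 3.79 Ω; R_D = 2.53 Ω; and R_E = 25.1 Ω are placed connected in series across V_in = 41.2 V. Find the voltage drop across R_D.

Total series resistance ΣR = 74.4 + 1.27 + 3.79 + 2.53 + 25.1 = 107.1 Ω.
Voltage divider: V = V_in · (2.530 / 107.1) = 41.2 × 0.02362 = 0.9733 V.

V ≈ 0.973 V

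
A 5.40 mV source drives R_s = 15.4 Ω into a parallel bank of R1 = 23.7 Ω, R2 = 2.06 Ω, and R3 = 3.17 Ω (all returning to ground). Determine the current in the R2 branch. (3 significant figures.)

I ≈ 0.187 mA

Parallel bank: R_p = 1/(1/23.7 + 1/2.06 + 1/3.17) = 1.186 Ω.
V_A by voltage divider: V_A = 5.40 × 1.186/(15.4 + 1.186) = 0.3862 mV.
I(R2) = V_A / R2 = 0.3862/2.06 = 0.1875 mA.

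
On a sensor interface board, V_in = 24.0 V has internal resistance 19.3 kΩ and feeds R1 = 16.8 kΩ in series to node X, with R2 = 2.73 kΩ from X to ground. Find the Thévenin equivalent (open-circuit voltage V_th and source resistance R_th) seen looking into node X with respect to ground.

R1' = 19.3 + 16.8 = 36.10 kΩ (source resistance + R1).
V_th is the unloaded tap voltage: V_in · R2/(R1'+R2) = 24.0 × 0.07031 = 1.687 V.
Zeroing V_in shorts the top of R1' to ground, so R_th = R1' ‖ R2 = 2.538 kΩ.

V_th ≈ 1.69 V, R_th ≈ 2.54 kΩ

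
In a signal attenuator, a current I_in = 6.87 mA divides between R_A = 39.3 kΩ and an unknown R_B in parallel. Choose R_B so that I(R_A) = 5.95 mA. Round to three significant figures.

In a two-way split, I_A/I_in = R_B/(R_A + R_B).
With f = 0.8661, R_B = R_A · f/(1−f) = 39.3 × 6.467 = 254.2 kΩ.

R_B ≈ 254 kΩ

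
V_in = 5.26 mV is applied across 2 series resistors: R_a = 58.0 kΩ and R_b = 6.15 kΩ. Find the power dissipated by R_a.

Series current I = V_in/ΣR = 5.26/64.15 = 0.08200 µA.
V(R_a) = I·R = 4.756 mV; P = V·I = 4.756 × 0.08200 = 0.3899 nW.

P ≈ 0.390 nW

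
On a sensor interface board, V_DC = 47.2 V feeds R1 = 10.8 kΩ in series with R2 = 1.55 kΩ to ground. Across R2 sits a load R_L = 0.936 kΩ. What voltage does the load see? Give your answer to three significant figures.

V_out ≈ 2.42 V

The load sits in parallel with R2, giving an effective lower resistance R2' = R2·R_L/(R2+R_L) = 0.5836 kΩ.
Now apply the divider: V_out = 47.2 × 0.05127 = 2.420 V.
(Unloaded it would be 5.92 V; the load pulls it down.)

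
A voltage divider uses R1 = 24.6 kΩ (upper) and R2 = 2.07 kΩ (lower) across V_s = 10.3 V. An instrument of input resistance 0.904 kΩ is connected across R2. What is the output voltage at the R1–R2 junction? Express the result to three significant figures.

First combine the lower leg with the load: R2 ‖ R_L = 0.6292 kΩ.
Voltage divider with the loaded lower leg: V_out = 10.3 × 0.6292/(24.6 + 0.6292) = 10.3 × 0.02494 = 0.2569 V.
(Unloaded it would be 0.799 V; the load pulls it down.)

V_out ≈ 0.257 V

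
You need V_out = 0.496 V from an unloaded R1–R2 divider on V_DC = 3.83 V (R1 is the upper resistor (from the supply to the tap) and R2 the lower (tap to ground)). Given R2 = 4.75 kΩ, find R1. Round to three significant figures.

R1 ≈ 31.9 kΩ

V_out/V_DC = R2/(R1+R2) = 0.1295.
So R1 = R2 · (V_DC/V_out − 1) = 4.75 × (3.83/0.496 − 1) = 4.75 × 6.722 = 31.93 kΩ.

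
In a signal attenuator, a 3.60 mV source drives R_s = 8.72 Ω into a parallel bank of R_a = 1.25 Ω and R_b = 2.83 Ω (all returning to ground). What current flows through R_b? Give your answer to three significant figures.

Equivalent of the parallel group: R_p = 0.8670 Ω.
V_A = 3.60 × 0.8670/9.587 = 0.3256 mV.
Branch current I = V_A/R_b = 0.3256/2.83 = 0.1150 mA.
(Check via current divider: I_total = 0.3755 mA; share G_k/ΣG = 0.3064 → same result.)

I ≈ 0.115 mA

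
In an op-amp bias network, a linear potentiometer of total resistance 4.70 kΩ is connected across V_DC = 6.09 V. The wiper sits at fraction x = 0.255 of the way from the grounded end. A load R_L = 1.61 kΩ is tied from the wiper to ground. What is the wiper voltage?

V_out ≈ 0.999 V

Lower segment x·R_p = 1.199 kΩ; upper segment (1−x)·R_p = 3.502 kΩ.
(x·R_p) ‖ R_L = 0.6871 kΩ.
Then V_out = V_DC · 0.6871/(3.502 + 0.6871) = 0.9989 V.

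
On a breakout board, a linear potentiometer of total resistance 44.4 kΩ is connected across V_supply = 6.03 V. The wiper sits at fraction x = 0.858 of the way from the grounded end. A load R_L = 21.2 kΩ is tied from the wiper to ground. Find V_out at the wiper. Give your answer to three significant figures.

V_out ≈ 4.12 V

Lower segment x·R_p = 38.10 kΩ; upper segment (1−x)·R_p = 6.305 kΩ.
Lower segment in parallel with the load: 38.10 ‖ 21.2 = 13.62 kΩ.
Then V_out = V_supply · 13.62/(6.305 + 13.62) = 4.122 V.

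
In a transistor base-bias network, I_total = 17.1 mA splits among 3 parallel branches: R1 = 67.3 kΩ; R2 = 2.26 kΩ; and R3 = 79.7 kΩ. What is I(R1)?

I ≈ 0.541 mA

ΣG = 1/67.3 + 1/2.26 + 1/79.7 = 0.4699.
By the current-divider rule, I = I_total · G_k/ΣG = 17.1 × 0.03162 = 0.5407 mA.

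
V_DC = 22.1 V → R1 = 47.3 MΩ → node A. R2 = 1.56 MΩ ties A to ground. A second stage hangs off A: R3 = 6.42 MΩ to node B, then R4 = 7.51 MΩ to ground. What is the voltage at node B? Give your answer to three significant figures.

V_B ≈ 0.343 V

Node A sees R2 in parallel with the series input of stage 2, R3 + R4 = 13.93 MΩ.
Effective lower resistance at A: R2 ‖ 13.93 = 1.403 MΩ.
So V_A = 22.1 × 0.02881 = 0.6366 V.
Stage 2 is unloaded, so V_B = V_A · R4/(R3+R4) = 0.6366 × 7.51/13.93 = 0.3432 V.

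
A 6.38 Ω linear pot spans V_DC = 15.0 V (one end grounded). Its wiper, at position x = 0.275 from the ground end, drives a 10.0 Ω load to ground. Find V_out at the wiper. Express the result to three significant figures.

V_out ≈ 3.66 V

Lower segment x·R_p = 1.755 Ω; upper segment (1−x)·R_p = 4.625 Ω.
(x·R_p) ‖ R_L = 1.493 Ω.
Loaded-divider output: V_out = 15.0 × 0.2440 = 3.660 V.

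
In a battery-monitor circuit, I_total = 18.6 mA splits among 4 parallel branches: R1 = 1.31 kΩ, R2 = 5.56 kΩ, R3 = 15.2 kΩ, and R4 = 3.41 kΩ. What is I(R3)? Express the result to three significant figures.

Total conductance ΣG = 1/1.31 + 1/5.56 + 1/15.2 + 1/3.41 = 1.302 (units of 1/kΩ).
R3 takes the fraction G_k/ΣG = 0.06579/1.302 = 0.05052, so I = 18.6 × 0.05052 = 0.9397 mA.

I ≈ 0.940 mA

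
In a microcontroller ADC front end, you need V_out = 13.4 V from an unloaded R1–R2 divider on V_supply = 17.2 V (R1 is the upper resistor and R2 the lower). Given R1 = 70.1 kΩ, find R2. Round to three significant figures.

V_out/V_supply = R2/(R1+R2) = 0.7791.
So R2 = R1 · V_out/(V_supply − V_out) = 70.1 × 13.4/(17.2 − 13.4) = 70.1 × 3.526 = 247.2 kΩ.

R2 ≈ 247 kΩ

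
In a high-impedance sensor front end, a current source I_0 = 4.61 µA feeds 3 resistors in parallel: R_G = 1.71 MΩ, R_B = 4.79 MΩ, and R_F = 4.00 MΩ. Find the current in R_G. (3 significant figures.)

ΣG = 1/1.71 + 1/4.79 + 1/4.00 = 1.044.
R_G takes the fraction G_k/ΣG = 0.5848/1.044 = 0.5604, so I = 4.61 × 0.5604 = 2.583 µA.

I ≈ 2.58 µA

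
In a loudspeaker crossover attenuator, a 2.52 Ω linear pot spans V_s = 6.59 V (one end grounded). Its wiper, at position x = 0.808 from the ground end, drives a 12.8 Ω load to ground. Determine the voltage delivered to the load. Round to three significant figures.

V_out ≈ 5.17 V

Split the track: R_lower = x·R_p = 2.036 Ω, R_upper = (1−x)·R_p = 0.4838 Ω.
Lower segment in parallel with the load: 2.036 ‖ 12.8 = 1.757 Ω.
Loaded-divider output: V_out = 6.59 × 0.7841 = 5.167 V.
(Unloaded: V_out = x·V_s = 5.32 V.)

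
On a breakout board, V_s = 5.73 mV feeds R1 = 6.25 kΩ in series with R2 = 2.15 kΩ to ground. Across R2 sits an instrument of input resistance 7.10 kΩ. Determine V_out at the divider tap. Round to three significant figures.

R2 ‖ R_L = (2.15 × 7.10)/(2.15 + 7.10) = 1.650 kΩ.
Then V_out = V_s · R2'/(R1 + R2') = 5.73 × 1.650/7.900 = 1.197 mV.

V_out ≈ 1.20 mV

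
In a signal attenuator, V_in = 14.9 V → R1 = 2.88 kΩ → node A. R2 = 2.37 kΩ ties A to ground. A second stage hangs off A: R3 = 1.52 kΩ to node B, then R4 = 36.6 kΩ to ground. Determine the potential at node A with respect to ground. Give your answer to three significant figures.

V_A ≈ 6.50 V

Node A sees R2 in parallel with the series input of stage 2, R3 + R4 = 38.12 kΩ.
Effective lower resistance at A: R2 ‖ 38.12 = 2.231 kΩ.
V_A = 14.9 × 2.231/(2.88 + 2.231) = 6.504 V.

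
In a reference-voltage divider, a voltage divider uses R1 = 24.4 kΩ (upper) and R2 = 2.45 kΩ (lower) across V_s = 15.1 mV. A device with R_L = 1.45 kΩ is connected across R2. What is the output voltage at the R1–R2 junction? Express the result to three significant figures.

R2 ‖ R_L = (2.45 × 1.45)/(2.45 + 1.45) = 0.9109 kΩ.
Then V_out = V_s · R2'/(R1 + R2') = 15.1 × 0.9109/25.31 = 0.5434 mV.
(Unloaded it would be 1.38 mV; the load pulls it down.)

V_out ≈ 0.543 mV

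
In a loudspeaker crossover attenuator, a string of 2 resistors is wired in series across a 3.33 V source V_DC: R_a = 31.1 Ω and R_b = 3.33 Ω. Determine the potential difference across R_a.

ΣR = 31.1 + 3.33 = 34.43 Ω.
Voltage divider: V = V_DC · (31.10 / 34.43) = 3.33 × 0.9033 = 3.008 V.

V ≈ 3.01 V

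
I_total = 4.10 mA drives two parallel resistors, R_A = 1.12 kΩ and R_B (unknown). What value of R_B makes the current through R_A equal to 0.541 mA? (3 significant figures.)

R_B ≈ 0.170 kΩ

Two-branch current divider: I_A = I_total · R_B/(R_A + R_B).
With f = 0.1320, R_B = R_A · f/(1−f) = 1.12 × 0.1520 = 0.1703 kΩ.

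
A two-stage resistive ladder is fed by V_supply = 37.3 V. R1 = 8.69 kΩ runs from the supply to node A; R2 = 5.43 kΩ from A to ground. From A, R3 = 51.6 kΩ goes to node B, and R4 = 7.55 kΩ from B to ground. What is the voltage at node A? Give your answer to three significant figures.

V_A ≈ 13.6 V

Node A sees R2 in parallel with the series input of stage 2, R3 + R4 = 59.15 kΩ.
Effective lower resistance at A: R2 ‖ 59.15 = 4.973 kΩ.
First divider: V_A = V_supply · 4.973/(8.69 + 4.973) = 13.58 V.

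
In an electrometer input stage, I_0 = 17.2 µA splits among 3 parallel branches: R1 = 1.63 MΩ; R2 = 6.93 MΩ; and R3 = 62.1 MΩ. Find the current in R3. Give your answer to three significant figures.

Total conductance ΣG = 1/1.63 + 1/6.93 + 1/62.1 = 0.7739 (units of 1/MΩ).
By the current-divider rule, I = I_0 · G_k/ΣG = 17.2 × 0.02081 = 0.3579 µA.

I ≈ 0.358 µA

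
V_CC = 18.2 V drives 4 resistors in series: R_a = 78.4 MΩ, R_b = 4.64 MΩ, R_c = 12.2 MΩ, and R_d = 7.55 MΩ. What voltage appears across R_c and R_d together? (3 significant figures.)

V ≈ 3.50 V

Total series resistance ΣR = 78.4 + 4.64 + 12.2 + 7.55 = 102.8 MΩ.
R_{R_c..R_d} = 12.2 + 7.55 = 19.75 MΩ.
By the voltage-divider rule, V = 18.2 × 19.75/102.8 = 3.497 V.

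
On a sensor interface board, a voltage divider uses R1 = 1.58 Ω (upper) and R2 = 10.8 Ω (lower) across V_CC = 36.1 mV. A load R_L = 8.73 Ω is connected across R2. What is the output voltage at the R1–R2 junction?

First combine the lower leg with the load: R2 ‖ R_L = 4.828 Ω.
Then V_out = V_CC · R2'/(R1 + R2') = 36.1 × 4.828/6.408 = 27.20 mV.

V_out ≈ 27.2 mV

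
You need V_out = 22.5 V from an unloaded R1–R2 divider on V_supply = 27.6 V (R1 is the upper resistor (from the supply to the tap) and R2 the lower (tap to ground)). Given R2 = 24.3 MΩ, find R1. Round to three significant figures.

R1 ≈ 5.51 MΩ

V_out/V_supply = R2/(R1+R2) = 0.8152.
R1 = R2·(1/k − 1) = 24.3 × 0.2267 = 5.508 MΩ.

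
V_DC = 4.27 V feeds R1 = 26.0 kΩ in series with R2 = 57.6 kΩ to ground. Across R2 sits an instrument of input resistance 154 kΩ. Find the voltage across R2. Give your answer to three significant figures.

V_out ≈ 2.64 V

The load sits in parallel with R2, giving an effective lower resistance R2' = R2·R_L/(R2+R_L) = 41.92 kΩ.
Now apply the divider: V_out = 4.27 × 0.6172 = 2.635 V.
(Unloaded it would be 2.94 V; the load pulls it down.)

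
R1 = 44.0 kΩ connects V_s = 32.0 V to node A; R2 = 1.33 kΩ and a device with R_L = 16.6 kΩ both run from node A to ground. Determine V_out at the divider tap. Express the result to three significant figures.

V_out ≈ 0.871 V

R2 ‖ R_L = (1.33 × 16.6)/(1.33 + 16.6) = 1.231 kΩ.
Now apply the divider: V_out = 32.0 × 0.02722 = 0.8711 V.
(Unloaded it would be 0.939 V; the load pulls it down.)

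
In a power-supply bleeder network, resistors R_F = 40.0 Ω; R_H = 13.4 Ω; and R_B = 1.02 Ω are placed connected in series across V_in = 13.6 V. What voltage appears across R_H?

V ≈ 3.35 V

ΣR = 40.0 + 13.4 + 1.02 = 54.42 Ω.
Voltage divider: V = V_in · (13.40 / 54.42) = 13.6 × 0.2462 = 3.349 V.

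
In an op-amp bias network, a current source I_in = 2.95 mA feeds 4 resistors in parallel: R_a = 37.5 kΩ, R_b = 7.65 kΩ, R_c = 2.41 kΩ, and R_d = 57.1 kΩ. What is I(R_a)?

ΣG = 1/37.5 + 1/7.65 + 1/2.41 + 1/57.1 = 0.5898.
Current divider: I(R_a) = I_in · G_k/ΣG = 2.95 × (0.02667/0.5898) = 2.95 × 0.04521 = 0.1334 mA.

I ≈ 0.133 mA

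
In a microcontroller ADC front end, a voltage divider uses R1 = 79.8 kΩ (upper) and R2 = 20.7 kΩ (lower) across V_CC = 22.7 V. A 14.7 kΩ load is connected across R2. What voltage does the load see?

R2 ‖ R_L = (20.7 × 14.7)/(20.7 + 14.7) = 8.596 kΩ.
Voltage divider with the loaded lower leg: V_out = 22.7 × 8.596/(79.8 + 8.596) = 22.7 × 0.09724 = 2.207 V.
(Unloaded it would be 4.68 V; the load pulls it down.)

V_out ≈ 2.21 V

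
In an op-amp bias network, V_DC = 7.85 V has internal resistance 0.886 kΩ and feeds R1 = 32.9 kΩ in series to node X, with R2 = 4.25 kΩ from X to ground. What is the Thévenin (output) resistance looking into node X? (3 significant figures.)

R1' = 0.886 + 32.9 = 33.79 kΩ (source resistance + R1).
Zeroing V_DC shorts the top of R1' to ground, so R_th = R1' ‖ R2 = 3.775 kΩ.

R_th ≈ 3.78 kΩ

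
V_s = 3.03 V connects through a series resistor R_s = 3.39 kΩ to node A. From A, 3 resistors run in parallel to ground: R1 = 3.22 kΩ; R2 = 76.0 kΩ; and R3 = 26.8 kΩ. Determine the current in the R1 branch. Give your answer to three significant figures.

Combine the parallel branches: R_p = (1/3.22 + 1/76.0 + 1/26.8)⁻¹ = 2.770 kΩ.
V_A by voltage divider: V_A = 3.03 × 2.770/(3.39 + 2.770) = 1.362 V.
I(R1) = V_A / R1 = 1.362/3.22 = 0.4231 mA.

I ≈ 0.423 mA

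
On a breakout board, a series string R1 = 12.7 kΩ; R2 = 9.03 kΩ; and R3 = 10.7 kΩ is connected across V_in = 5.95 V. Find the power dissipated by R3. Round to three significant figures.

ΣR = 32.43 kΩ → I = 5.95/32.43 = 0.1835 mA.
P = I²R = 0.03366 × 10.7 = 0.3602 mW.

P ≈ 0.360 mW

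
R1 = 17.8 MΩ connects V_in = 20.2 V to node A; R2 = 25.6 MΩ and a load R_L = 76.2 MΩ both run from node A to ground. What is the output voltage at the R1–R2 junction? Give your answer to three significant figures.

V_out ≈ 10.5 V

R2 ‖ R_L = (25.6 × 76.2)/(25.6 + 76.2) = 19.16 MΩ.
Then V_out = V_in · R2'/(R1 + R2') = 20.2 × 19.16/36.96 = 10.47 V.
(Unloaded it would be 11.9 V; the load pulls it down.)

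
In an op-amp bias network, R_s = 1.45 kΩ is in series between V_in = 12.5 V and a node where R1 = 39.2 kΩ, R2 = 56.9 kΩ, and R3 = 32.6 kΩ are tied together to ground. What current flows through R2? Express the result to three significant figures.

Combine the parallel branches: R_p = (1/39.2 + 1/56.9 + 1/32.6)⁻¹ = 13.56 kΩ.
Node voltage V_A = V_in · R_p/(R_s + R_p) = 12.5 × 0.9034 = 11.29 V.
Branch current I = V_A/R2 = 11.29/56.9 = 0.1985 mA.

I ≈ 0.198 mA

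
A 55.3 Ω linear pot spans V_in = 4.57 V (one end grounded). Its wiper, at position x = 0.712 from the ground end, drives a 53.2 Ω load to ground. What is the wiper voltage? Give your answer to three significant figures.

The pot divides into 15.93 Ω above the wiper and 39.37 Ω below.
R_L loads the lower segment: effective lower R = 22.63 Ω.
Loaded-divider output: V_out = 4.57 × 0.5869 = 2.682 V.

V_out ≈ 2.68 V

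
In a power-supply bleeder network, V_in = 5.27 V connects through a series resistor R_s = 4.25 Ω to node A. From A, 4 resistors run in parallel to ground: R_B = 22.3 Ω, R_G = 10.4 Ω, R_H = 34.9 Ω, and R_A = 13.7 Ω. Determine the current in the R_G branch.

I ≈ 0.249 A

Parallel bank: R_p = 1/(1/22.3 + 1/10.4 + 1/34.9 + 1/13.7) = 4.121 Ω.
V_A by voltage divider: V_A = 5.27 × 4.121/(4.25 + 4.121) = 2.594 V.
I(R_G) = V_A / R_G = 2.594/10.4 = 0.2495 A.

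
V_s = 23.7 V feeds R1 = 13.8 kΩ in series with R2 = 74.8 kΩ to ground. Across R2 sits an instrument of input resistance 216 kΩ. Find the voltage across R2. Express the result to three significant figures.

V_out ≈ 19.0 V

R2 ‖ R_L = (74.8 × 216)/(74.8 + 216) = 55.56 kΩ.
Now apply the divider: V_out = 23.7 × 0.8010 = 18.98 V.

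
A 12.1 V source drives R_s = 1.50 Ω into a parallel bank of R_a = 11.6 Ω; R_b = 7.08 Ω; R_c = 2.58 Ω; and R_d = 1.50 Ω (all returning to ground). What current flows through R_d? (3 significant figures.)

Combine the parallel branches: R_p = (1/11.6 + 1/7.08 + 1/2.58 + 1/1.50)⁻¹ = 0.7802 Ω.
Node voltage V_A = V_in · R_p/(R_s + R_p) = 12.1 × 0.3422 = 4.140 V.
I(R_d) = V_A / R_d = 4.140/1.50 = 2.760 A.

I ≈ 2.76 A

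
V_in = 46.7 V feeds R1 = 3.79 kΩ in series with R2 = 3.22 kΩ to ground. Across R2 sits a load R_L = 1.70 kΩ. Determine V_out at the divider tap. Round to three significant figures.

R2 ‖ R_L = (3.22 × 1.70)/(3.22 + 1.70) = 1.113 kΩ.
Voltage divider with the loaded lower leg: V_out = 46.7 × 1.113/(3.79 + 1.113) = 46.7 × 0.2269 = 10.60 V.
(Unloaded it would be 21.5 V; the load pulls it down.)

V_out ≈ 10.6 V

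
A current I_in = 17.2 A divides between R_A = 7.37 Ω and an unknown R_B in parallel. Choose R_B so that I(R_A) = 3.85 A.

R_B ≈ 2.13 Ω

In a two-way split, I_A/I_in = R_B/(R_A + R_B).
With f = 0.2238, R_B = R_A · f/(1−f) = 7.37 × 0.2884 = 2.125 Ω.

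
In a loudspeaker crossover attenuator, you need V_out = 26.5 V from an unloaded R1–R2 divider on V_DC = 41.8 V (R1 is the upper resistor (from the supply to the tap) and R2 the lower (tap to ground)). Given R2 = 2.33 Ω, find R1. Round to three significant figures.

R1 ≈ 1.35 Ω

Required fraction k = V_out/V_DC = 0.6340.
R1 = R2·(1/k − 1) = 2.33 × 0.5774 = 1.345 Ω.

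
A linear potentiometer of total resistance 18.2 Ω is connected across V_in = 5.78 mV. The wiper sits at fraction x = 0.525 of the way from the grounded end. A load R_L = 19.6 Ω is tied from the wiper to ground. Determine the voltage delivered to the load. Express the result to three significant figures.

Lower segment x·R_p = 9.555 Ω; upper segment (1−x)·R_p = 8.645 Ω.
R_L loads the lower segment: effective lower R = 6.424 Ω.
Then V_out = V_in · 6.424/(8.645 + 6.424) = 2.464 mV.
(Unloaded: V_out = x·V_in = 3.03 mV.)

V_out ≈ 2.46 mV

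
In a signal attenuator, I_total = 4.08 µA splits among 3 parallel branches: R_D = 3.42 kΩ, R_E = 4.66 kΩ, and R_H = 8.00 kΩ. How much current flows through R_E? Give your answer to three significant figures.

I ≈ 1.39 µA

ΣG = 1/3.42 + 1/4.66 + 1/8.00 = 0.6320.
R_E takes the fraction G_k/ΣG = 0.2146/0.6320 = 0.3396, so I = 4.08 × 0.3396 = 1.385 µA.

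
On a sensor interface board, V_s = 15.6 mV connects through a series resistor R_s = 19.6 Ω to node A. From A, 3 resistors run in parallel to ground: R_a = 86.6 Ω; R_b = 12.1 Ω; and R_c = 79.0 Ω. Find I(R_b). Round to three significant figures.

Equivalent of the parallel group: R_p = 9.359 Ω.
V_A by voltage divider: V_A = 15.6 × 9.359/(19.6 + 9.359) = 5.042 mV.
I(R_b) = V_A / R_b = 5.042/12.1 = 0.4167 mA.
(Equivalently: I_total = 0.5387 mA, then current-divider fraction G_k/ΣG = 0.7735.)

I ≈ 0.417 mA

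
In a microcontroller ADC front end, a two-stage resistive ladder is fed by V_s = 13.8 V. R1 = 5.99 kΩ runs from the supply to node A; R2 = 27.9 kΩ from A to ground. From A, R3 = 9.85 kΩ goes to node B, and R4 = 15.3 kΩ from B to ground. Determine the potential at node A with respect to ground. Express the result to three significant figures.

V_A ≈ 9.50 V

The second stage (R3 + R4 = 25.15 kΩ) loads node A in parallel with R2.
R2 ‖ (R3+R4) = 13.23 kΩ.
V_A = 13.8 × 13.23/(5.99 + 13.23) = 9.498 V.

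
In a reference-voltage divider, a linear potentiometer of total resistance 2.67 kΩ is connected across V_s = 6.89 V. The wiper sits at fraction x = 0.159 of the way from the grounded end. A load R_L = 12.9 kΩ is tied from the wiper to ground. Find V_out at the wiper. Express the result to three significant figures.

Split the track: R_lower = x·R_p = 0.4245 kΩ, R_upper = (1−x)·R_p = 2.245 kΩ.
Lower segment in parallel with the load: 0.4245 ‖ 12.9 = 0.4110 kΩ.
Loaded-divider output: V_out = 6.89 × 0.1547 = 1.066 V.
(Unloaded: V_out = x·V_s = 1.10 V.)

V_out ≈ 1.07 V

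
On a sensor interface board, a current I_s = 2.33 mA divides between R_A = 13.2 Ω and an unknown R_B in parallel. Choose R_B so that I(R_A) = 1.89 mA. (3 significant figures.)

Two-branch current divider: I_A = I_s · R_B/(R_A + R_B).
With f = 0.8112, R_B = R_A · f/(1−f) = 13.2 × 4.295 = 56.70 Ω.

R_B ≈ 56.7 Ω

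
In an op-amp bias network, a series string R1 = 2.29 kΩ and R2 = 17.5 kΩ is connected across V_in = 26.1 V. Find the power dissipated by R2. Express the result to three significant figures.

ΣR = 19.79 kΩ → I = 26.1/19.79 = 1.319 mA.
P(R2) = I²·R2 = (1.319)² × 17.5 = 30.44 mW.

P ≈ 30.4 mW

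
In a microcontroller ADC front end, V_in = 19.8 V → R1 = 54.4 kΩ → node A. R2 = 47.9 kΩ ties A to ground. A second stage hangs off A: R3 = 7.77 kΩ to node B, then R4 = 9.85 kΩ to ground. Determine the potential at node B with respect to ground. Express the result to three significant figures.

Looking into the second stage from A: R3 + R4 = 17.62 kΩ appears in parallel with R2.
Effective lower resistance at A: R2 ‖ 17.62 = 12.88 kΩ.
V_A = 19.8 × 12.88/(54.4 + 12.88) = 3.791 V.
Then the unloaded second divider: V_B = V_A × R4/(R3+R4) = 3.791 × 0.5590 = 2.119 V.

V_B ≈ 2.12 V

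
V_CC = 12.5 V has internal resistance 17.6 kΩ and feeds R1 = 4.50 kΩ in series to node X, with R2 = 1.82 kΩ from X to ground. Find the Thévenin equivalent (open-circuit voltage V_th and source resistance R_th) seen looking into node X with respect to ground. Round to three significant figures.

V_th ≈ 0.951 V, R_th ≈ 1.68 kΩ

R1' = 17.6 + 4.50 = 22.10 kΩ (source resistance + R1).
With X open, the divider is unloaded: V_th = 12.5 × 1.82/23.92 = 0.9511 V.
Looking into X with the source shorted: R_th = R1'·R2/(R1'+R2) = 22.10 × 1.82/23.92 = 1.682 kΩ.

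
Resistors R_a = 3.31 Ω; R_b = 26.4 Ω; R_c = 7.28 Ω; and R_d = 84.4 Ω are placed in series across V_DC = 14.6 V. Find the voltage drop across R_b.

V ≈ 3.18 V

Total series resistance ΣR = 3.31 + 26.4 + 7.28 + 84.4 = 121.4 Ω.
Voltage divider: V = V_DC · (26.40 / 121.4) = 14.6 × 0.2175 = 3.175 V.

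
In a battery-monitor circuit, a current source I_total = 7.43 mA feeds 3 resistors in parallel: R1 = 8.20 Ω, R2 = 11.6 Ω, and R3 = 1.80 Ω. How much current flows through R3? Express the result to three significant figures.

ΣG = 1/8.20 + 1/11.6 + 1/1.80 = 0.7637.
Current divider: I(R3) = I_total · G_k/ΣG = 7.43 × (0.5556/0.7637) = 7.43 × 0.7274 = 5.405 mA.

I ≈ 5.40 mA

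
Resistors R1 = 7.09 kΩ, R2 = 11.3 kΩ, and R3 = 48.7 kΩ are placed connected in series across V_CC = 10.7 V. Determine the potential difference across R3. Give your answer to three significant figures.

Series total: ΣR = 7.09 + 11.3 + 48.7 = 67.09 kΩ.
By the voltage-divider rule, V = 10.7 × 48.70/67.09 = 7.767 V.

V ≈ 7.77 V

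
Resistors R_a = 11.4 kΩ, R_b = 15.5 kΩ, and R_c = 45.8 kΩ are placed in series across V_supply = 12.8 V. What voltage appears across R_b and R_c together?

V ≈ 10.8 V

Total series resistance ΣR = 11.4 + 15.5 + 45.8 = 72.70 kΩ.
R_{R_b..R_c} = 15.5 + 45.8 = 61.30 kΩ.
Voltage divider: V = V_supply · (61.30 / 72.70) = 12.8 × 0.8432 = 10.79 V.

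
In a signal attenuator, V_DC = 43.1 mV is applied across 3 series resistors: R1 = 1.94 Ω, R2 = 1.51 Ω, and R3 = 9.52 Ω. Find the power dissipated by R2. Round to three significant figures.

ΣR = 12.97 Ω → I = 43.1/12.97 = 3.323 mA.
P(R2) = I²·R2 = (3.323)² × 1.51 = 16.67 µW.

P ≈ 16.7 µW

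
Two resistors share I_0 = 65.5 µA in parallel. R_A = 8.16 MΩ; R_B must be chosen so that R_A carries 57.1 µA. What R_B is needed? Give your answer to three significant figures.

R_B ≈ 55.5 MΩ

In a two-way split, I_A/I_0 = R_B/(R_A + R_B).
With f = 0.8718, R_B = R_A · f/(1−f) = 8.16 × 6.798 = 55.47 MΩ.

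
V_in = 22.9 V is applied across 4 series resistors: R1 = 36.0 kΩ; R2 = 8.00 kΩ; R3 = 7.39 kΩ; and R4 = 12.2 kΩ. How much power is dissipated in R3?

ΣR = 63.59 kΩ → I = 22.9/63.59 = 0.3601 mA.
P = I²R = 0.1297 × 7.39 = 0.9584 mW.

P ≈ 0.958 mW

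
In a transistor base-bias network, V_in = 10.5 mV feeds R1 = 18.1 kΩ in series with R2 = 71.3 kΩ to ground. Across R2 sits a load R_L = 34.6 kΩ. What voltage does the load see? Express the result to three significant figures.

First combine the lower leg with the load: R2 ‖ R_L = 23.30 kΩ.
Then V_out = V_in · R2'/(R1 + R2') = 10.5 × 23.30/41.40 = 5.909 mV.

V_out ≈ 5.91 mV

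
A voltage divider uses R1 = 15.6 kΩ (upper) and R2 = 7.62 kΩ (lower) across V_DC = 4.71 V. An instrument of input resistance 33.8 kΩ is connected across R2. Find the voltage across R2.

V_out ≈ 1.34 V

R2 ‖ R_L = (7.62 × 33.8)/(7.62 + 33.8) = 6.218 kΩ.
Voltage divider with the loaded lower leg: V_out = 4.71 × 6.218/(15.6 + 6.218) = 4.71 × 0.2850 = 1.342 V.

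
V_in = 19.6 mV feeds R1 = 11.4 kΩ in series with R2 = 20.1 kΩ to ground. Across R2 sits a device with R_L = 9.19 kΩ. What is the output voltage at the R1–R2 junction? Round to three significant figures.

The load sits in parallel with R2, giving an effective lower resistance R2' = R2·R_L/(R2+R_L) = 6.307 kΩ.
Now apply the divider: V_out = 19.6 × 0.3562 = 6.981 mV.

V_out ≈ 6.98 mV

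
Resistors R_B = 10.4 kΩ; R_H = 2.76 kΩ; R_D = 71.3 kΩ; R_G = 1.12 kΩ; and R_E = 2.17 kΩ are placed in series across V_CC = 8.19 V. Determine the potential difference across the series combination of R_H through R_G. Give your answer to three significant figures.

Series total: ΣR = 10.4 + 2.76 + 71.3 + 1.12 + 2.17 = 87.75 kΩ.
R_{R_H..R_G} = 2.76 + 71.3 + 1.12 = 75.18 kΩ.
Voltage divider: V = V_CC · (75.18 / 87.75) = 8.19 × 0.8568 = 7.017 V.

V ≈ 7.02 V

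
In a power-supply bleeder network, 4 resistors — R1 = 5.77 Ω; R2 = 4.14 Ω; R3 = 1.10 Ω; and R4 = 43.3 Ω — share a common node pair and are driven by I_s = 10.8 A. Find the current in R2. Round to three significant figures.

ΣG = 1/5.77 + 1/4.14 + 1/1.10 + 1/43.3 = 1.347.
By the current-divider rule, I = I_s · G_k/ΣG = 10.8 × 0.1793 = 1.937 A.

I ≈ 1.94 A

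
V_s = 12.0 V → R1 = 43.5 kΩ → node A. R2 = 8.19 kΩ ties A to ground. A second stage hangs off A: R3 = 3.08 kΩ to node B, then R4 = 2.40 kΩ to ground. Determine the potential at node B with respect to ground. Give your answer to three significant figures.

Looking into the second stage from A: R3 + R4 = 5.480 kΩ appears in parallel with R2.
R2 ‖ (R3+R4) = 3.283 kΩ.
First divider: V_A = V_s · 3.283/(43.5 + 3.283) = 0.8421 V.
Stage 2 is unloaded, so V_B = V_A · R4/(R3+R4) = 0.8421 × 2.40/5.480 = 0.3688 V.

V_B ≈ 0.369 V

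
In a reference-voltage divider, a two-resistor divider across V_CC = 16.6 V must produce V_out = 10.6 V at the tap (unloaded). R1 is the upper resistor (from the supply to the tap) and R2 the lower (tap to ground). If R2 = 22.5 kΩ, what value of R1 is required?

The divider ratio is R2/(R1+R2) = 10.6/16.6 = 0.6386.
Rearranging, R1 = R2·(1−k)/k = 22.5 × 0.5660 = 12.74 kΩ.

R1 ≈ 12.7 kΩ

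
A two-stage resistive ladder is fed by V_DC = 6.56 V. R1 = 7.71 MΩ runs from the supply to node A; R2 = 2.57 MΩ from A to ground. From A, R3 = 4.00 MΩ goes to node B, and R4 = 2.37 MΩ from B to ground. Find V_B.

V_B ≈ 0.468 V

Looking into the second stage from A: R3 + R4 = 6.370 MΩ appears in parallel with R2.
Effective lower resistance at A: R2 ‖ 6.370 = 1.831 MΩ.
So V_A = 6.56 × 0.1919 = 1.259 V.
Then the unloaded second divider: V_B = V_A × R4/(R3+R4) = 1.259 × 0.3721 = 0.4684 V.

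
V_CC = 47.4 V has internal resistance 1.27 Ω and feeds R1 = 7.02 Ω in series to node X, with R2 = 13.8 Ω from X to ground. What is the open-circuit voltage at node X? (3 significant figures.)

R1' = 1.27 + 7.02 = 8.290 Ω (source resistance + R1).
With X open, the divider is unloaded: V_th = 47.4 × 13.8/22.09 = 29.61 V.

V_th ≈ 29.6 V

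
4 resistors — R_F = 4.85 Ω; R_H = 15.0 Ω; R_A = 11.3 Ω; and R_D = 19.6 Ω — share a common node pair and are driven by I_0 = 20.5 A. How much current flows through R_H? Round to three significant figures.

Total conductance ΣG = 1/4.85 + 1/15.0 + 1/11.3 + 1/19.6 = 0.4124 (units of 1/Ω).
R_H takes the fraction G_k/ΣG = 0.06667/0.4124 = 0.1617, so I = 20.5 × 0.1617 = 3.314 A.

I ≈ 3.31 A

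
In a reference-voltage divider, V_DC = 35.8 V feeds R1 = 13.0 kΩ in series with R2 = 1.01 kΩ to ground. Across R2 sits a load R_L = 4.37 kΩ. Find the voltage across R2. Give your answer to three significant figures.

First combine the lower leg with the load: R2 ‖ R_L = 0.8204 kΩ.
Voltage divider with the loaded lower leg: V_out = 35.8 × 0.8204/(13.0 + 0.8204) = 35.8 × 0.05936 = 2.125 V.
(Unloaded it would be 2.58 V; the load pulls it down.)

V_out ≈ 2.13 V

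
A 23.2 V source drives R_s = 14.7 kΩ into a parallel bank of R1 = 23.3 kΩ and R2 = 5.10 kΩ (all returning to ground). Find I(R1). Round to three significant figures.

I ≈ 0.221 mA

Combine the parallel branches: R_p = (1/23.3 + 1/5.10)⁻¹ = 4.184 kΩ.
Node voltage V_A = V_supply · R_p/(R_s + R_p) = 23.2 × 0.2216 = 5.140 V.
Branch current I = V_A/R1 = 5.140/23.3 = 0.2206 mA.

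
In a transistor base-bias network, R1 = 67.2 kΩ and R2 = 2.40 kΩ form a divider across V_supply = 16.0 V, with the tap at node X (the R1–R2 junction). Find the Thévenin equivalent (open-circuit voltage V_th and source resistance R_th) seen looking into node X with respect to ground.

Open-circuit (no load on X): V_th = V_supply · R2/(R1 + R2) = 16.0 × 2.40/(67.20 + 2.40) = 0.5517 V.
With V_supply suppressed (replaced by a short), R_th = R1 ‖ R2 = (67.20 × 2.40)/(67.20 + 2.40) = 2.317 kΩ.

V_th ≈ 0.552 V, R_th ≈ 2.32 kΩ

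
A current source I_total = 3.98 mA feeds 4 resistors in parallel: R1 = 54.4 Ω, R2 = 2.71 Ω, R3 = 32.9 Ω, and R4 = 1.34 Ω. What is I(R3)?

I ≈ 0.104 mA

Conductances: ΣG = 1/54.4 + 1/2.71 + 1/32.9 + 1/1.34 = 1.164 (1/Ω).
R3 takes the fraction G_k/ΣG = 0.03040/1.164 = 0.02611, so I = 3.98 × 0.02611 = 0.1039 mA.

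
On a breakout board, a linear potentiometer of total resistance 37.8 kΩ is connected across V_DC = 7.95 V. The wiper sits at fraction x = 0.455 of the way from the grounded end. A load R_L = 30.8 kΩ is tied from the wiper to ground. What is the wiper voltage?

V_out ≈ 2.77 V

Split the track: R_lower = x·R_p = 17.20 kΩ, R_upper = (1−x)·R_p = 20.60 kΩ.
R_L loads the lower segment: effective lower R = 11.04 kΩ.
Then V_out = V_DC · 11.04/(20.60 + 11.04) = 2.773 V.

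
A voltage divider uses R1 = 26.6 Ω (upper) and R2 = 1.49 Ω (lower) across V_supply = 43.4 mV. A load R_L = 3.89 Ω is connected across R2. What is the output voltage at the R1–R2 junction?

The load sits in parallel with R2, giving an effective lower resistance R2' = R2·R_L/(R2+R_L) = 1.077 Ω.
Now apply the divider: V_out = 43.4 × 0.03893 = 1.689 mV.
(Unloaded it would be 2.30 mV; the load pulls it down.)

V_out ≈ 1.69 mV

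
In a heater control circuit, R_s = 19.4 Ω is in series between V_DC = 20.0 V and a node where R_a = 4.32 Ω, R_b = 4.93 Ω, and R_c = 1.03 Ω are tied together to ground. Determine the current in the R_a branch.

Combine the parallel branches: R_p = (1/4.32 + 1/4.93 + 1/1.03)⁻¹ = 0.7116 Ω.
V_A by voltage divider: V_A = 20.0 × 0.7116/(19.4 + 0.7116) = 0.7077 V.
I(R_a) = V_A / R_a = 0.7077/4.32 = 0.1638 A.
(Check via current divider: I_total = 0.9944 A; share G_k/ΣG = 0.1647 → same result.)

I ≈ 0.164 A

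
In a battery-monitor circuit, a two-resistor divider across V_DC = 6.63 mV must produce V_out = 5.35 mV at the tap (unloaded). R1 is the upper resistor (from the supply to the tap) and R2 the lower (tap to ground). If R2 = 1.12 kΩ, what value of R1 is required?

R1 ≈ 0.268 kΩ

Required fraction k = V_out/V_DC = 0.8069.
R1 = R2·(1/k − 1) = 1.12 × 0.2393 = 0.2680 kΩ.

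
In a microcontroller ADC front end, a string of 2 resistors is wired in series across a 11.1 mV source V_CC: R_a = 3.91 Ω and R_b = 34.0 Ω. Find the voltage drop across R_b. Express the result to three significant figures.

ΣR = 3.91 + 34.0 = 37.91 Ω.
By the voltage-divider rule, V = 11.1 × 34.00/37.91 = 9.955 mV.

V ≈ 9.96 mV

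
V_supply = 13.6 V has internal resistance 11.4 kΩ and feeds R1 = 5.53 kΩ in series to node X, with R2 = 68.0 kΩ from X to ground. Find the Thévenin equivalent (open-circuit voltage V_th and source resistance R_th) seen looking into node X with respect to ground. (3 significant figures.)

R1' = 11.4 + 5.53 = 16.93 kΩ (source resistance + R1).
Open-circuit (no load on X): V_th = V_supply · R2/(R1' + R2) = 13.6 × 68.0/(16.93 + 68.0) = 10.89 V.
Looking into X with the source shorted: R_th = R1'·R2/(R1'+R2) = 16.93 × 68.0/84.93 = 13.56 kΩ.

V_th ≈ 10.9 V, R_th ≈ 13.6 kΩ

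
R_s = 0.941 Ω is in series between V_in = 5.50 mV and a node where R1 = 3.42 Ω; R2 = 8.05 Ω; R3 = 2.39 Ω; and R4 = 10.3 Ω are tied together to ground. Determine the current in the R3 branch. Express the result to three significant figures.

Combine the parallel branches: R_p = (1/3.42 + 1/8.05 + 1/2.39 + 1/10.3)⁻¹ = 1.073 Ω.
Node voltage V_A = V_in · R_p/(R_s + R_p) = 5.50 × 0.5327 = 2.930 mV.
Branch current I = V_A/R3 = 2.930/2.39 = 1.226 mA.
(Check via current divider: I_total = 2.731 mA; share G_k/ΣG = 0.4489 → same result.)

I ≈ 1.23 mA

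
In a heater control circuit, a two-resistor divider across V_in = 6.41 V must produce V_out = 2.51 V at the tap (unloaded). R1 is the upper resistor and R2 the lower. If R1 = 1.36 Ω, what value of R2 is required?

Required fraction k = V_out/V_in = 0.3916.
Rearranging, R2 = R1·k/(1−k) = 1.36 × 0.6436 = 0.8753 Ω.

R2 ≈ 0.875 Ω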